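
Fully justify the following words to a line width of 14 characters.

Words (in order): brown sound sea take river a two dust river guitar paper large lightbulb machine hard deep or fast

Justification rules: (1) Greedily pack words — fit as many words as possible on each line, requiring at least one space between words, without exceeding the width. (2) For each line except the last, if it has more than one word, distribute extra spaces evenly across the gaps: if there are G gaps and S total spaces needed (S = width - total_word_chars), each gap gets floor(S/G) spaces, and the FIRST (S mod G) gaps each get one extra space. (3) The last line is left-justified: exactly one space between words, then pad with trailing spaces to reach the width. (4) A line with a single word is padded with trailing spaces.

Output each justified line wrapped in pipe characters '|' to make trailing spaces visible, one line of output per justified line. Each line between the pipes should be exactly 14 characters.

Answer: |brown    sound|
|sea take river|
|a   two   dust|
|river   guitar|
|paper    large|
|lightbulb     |
|machine   hard|
|deep or fast  |

Derivation:
Line 1: ['brown', 'sound'] (min_width=11, slack=3)
Line 2: ['sea', 'take', 'river'] (min_width=14, slack=0)
Line 3: ['a', 'two', 'dust'] (min_width=10, slack=4)
Line 4: ['river', 'guitar'] (min_width=12, slack=2)
Line 5: ['paper', 'large'] (min_width=11, slack=3)
Line 6: ['lightbulb'] (min_width=9, slack=5)
Line 7: ['machine', 'hard'] (min_width=12, slack=2)
Line 8: ['deep', 'or', 'fast'] (min_width=12, slack=2)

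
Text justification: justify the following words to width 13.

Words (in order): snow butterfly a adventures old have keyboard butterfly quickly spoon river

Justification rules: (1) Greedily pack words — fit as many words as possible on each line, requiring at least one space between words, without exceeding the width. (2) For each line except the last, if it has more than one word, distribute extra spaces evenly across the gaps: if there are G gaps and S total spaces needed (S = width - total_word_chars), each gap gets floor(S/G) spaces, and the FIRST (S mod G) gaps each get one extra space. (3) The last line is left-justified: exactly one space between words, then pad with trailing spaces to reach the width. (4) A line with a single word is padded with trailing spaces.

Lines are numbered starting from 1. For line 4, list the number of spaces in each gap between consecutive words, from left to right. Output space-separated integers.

Answer: 6

Derivation:
Line 1: ['snow'] (min_width=4, slack=9)
Line 2: ['butterfly', 'a'] (min_width=11, slack=2)
Line 3: ['adventures'] (min_width=10, slack=3)
Line 4: ['old', 'have'] (min_width=8, slack=5)
Line 5: ['keyboard'] (min_width=8, slack=5)
Line 6: ['butterfly'] (min_width=9, slack=4)
Line 7: ['quickly', 'spoon'] (min_width=13, slack=0)
Line 8: ['river'] (min_width=5, slack=8)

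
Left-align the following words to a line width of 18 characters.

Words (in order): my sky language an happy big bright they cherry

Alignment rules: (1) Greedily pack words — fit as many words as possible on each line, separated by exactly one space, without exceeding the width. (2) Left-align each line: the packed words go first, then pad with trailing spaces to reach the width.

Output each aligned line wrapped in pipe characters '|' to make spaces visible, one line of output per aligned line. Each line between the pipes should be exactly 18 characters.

Line 1: ['my', 'sky', 'language', 'an'] (min_width=18, slack=0)
Line 2: ['happy', 'big', 'bright'] (min_width=16, slack=2)
Line 3: ['they', 'cherry'] (min_width=11, slack=7)

Answer: |my sky language an|
|happy big bright  |
|they cherry       |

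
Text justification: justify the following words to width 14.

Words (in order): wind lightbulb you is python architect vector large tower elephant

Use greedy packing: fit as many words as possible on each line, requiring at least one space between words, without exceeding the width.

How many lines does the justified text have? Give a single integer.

Line 1: ['wind', 'lightbulb'] (min_width=14, slack=0)
Line 2: ['you', 'is', 'python'] (min_width=13, slack=1)
Line 3: ['architect'] (min_width=9, slack=5)
Line 4: ['vector', 'large'] (min_width=12, slack=2)
Line 5: ['tower', 'elephant'] (min_width=14, slack=0)
Total lines: 5

Answer: 5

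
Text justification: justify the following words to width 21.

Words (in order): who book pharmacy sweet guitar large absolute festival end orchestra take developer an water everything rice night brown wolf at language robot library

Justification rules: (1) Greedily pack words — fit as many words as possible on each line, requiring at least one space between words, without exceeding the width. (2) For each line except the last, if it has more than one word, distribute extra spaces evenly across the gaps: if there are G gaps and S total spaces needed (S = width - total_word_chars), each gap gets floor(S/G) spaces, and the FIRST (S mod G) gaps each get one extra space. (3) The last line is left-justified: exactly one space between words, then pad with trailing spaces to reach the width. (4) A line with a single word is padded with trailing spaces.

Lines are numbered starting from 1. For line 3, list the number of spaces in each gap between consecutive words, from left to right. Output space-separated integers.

Answer: 1 1

Derivation:
Line 1: ['who', 'book', 'pharmacy'] (min_width=17, slack=4)
Line 2: ['sweet', 'guitar', 'large'] (min_width=18, slack=3)
Line 3: ['absolute', 'festival', 'end'] (min_width=21, slack=0)
Line 4: ['orchestra', 'take'] (min_width=14, slack=7)
Line 5: ['developer', 'an', 'water'] (min_width=18, slack=3)
Line 6: ['everything', 'rice', 'night'] (min_width=21, slack=0)
Line 7: ['brown', 'wolf', 'at'] (min_width=13, slack=8)
Line 8: ['language', 'robot'] (min_width=14, slack=7)
Line 9: ['library'] (min_width=7, slack=14)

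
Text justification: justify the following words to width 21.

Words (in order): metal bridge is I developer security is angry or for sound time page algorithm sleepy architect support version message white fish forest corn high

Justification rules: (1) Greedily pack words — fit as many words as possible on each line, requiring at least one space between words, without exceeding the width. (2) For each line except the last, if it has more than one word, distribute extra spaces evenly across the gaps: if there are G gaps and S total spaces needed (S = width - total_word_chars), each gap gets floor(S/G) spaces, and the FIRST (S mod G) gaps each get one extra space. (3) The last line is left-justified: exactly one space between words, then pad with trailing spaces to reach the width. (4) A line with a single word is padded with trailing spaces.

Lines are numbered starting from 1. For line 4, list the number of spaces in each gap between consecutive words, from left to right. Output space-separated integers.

Line 1: ['metal', 'bridge', 'is', 'I'] (min_width=17, slack=4)
Line 2: ['developer', 'security', 'is'] (min_width=21, slack=0)
Line 3: ['angry', 'or', 'for', 'sound'] (min_width=18, slack=3)
Line 4: ['time', 'page', 'algorithm'] (min_width=19, slack=2)
Line 5: ['sleepy', 'architect'] (min_width=16, slack=5)
Line 6: ['support', 'version'] (min_width=15, slack=6)
Line 7: ['message', 'white', 'fish'] (min_width=18, slack=3)
Line 8: ['forest', 'corn', 'high'] (min_width=16, slack=5)

Answer: 2 2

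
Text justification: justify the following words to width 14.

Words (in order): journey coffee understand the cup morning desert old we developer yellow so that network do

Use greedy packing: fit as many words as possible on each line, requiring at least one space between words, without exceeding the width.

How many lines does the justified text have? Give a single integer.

Answer: 7

Derivation:
Line 1: ['journey', 'coffee'] (min_width=14, slack=0)
Line 2: ['understand', 'the'] (min_width=14, slack=0)
Line 3: ['cup', 'morning'] (min_width=11, slack=3)
Line 4: ['desert', 'old', 'we'] (min_width=13, slack=1)
Line 5: ['developer'] (min_width=9, slack=5)
Line 6: ['yellow', 'so', 'that'] (min_width=14, slack=0)
Line 7: ['network', 'do'] (min_width=10, slack=4)
Total lines: 7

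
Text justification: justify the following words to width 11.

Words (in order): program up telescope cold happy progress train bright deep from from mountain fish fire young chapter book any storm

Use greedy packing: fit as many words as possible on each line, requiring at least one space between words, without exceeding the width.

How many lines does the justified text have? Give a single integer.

Answer: 13

Derivation:
Line 1: ['program', 'up'] (min_width=10, slack=1)
Line 2: ['telescope'] (min_width=9, slack=2)
Line 3: ['cold', 'happy'] (min_width=10, slack=1)
Line 4: ['progress'] (min_width=8, slack=3)
Line 5: ['train'] (min_width=5, slack=6)
Line 6: ['bright', 'deep'] (min_width=11, slack=0)
Line 7: ['from', 'from'] (min_width=9, slack=2)
Line 8: ['mountain'] (min_width=8, slack=3)
Line 9: ['fish', 'fire'] (min_width=9, slack=2)
Line 10: ['young'] (min_width=5, slack=6)
Line 11: ['chapter'] (min_width=7, slack=4)
Line 12: ['book', 'any'] (min_width=8, slack=3)
Line 13: ['storm'] (min_width=5, slack=6)
Total lines: 13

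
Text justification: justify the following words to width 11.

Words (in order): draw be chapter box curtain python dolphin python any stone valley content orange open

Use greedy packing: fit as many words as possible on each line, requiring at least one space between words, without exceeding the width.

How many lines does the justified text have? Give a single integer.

Line 1: ['draw', 'be'] (min_width=7, slack=4)
Line 2: ['chapter', 'box'] (min_width=11, slack=0)
Line 3: ['curtain'] (min_width=7, slack=4)
Line 4: ['python'] (min_width=6, slack=5)
Line 5: ['dolphin'] (min_width=7, slack=4)
Line 6: ['python', 'any'] (min_width=10, slack=1)
Line 7: ['stone'] (min_width=5, slack=6)
Line 8: ['valley'] (min_width=6, slack=5)
Line 9: ['content'] (min_width=7, slack=4)
Line 10: ['orange', 'open'] (min_width=11, slack=0)
Total lines: 10

Answer: 10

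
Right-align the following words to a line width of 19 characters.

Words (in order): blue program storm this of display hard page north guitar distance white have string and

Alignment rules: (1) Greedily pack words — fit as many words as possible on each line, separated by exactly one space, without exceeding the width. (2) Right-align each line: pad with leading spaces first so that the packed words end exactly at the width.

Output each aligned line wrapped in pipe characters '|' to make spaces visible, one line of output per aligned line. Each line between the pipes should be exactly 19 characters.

Line 1: ['blue', 'program', 'storm'] (min_width=18, slack=1)
Line 2: ['this', 'of', 'display'] (min_width=15, slack=4)
Line 3: ['hard', 'page', 'north'] (min_width=15, slack=4)
Line 4: ['guitar', 'distance'] (min_width=15, slack=4)
Line 5: ['white', 'have', 'string'] (min_width=17, slack=2)
Line 6: ['and'] (min_width=3, slack=16)

Answer: | blue program storm|
|    this of display|
|    hard page north|
|    guitar distance|
|  white have string|
|                and|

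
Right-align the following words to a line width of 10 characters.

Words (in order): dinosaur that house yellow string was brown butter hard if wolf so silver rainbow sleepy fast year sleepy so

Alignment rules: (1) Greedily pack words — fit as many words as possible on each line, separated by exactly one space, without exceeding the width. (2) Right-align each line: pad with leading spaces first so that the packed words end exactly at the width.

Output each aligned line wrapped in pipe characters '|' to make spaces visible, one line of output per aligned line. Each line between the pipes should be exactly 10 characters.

Answer: |  dinosaur|
|that house|
|    yellow|
|string was|
|     brown|
|    butter|
|   hard if|
|   wolf so|
|    silver|
|   rainbow|
|    sleepy|
| fast year|
| sleepy so|

Derivation:
Line 1: ['dinosaur'] (min_width=8, slack=2)
Line 2: ['that', 'house'] (min_width=10, slack=0)
Line 3: ['yellow'] (min_width=6, slack=4)
Line 4: ['string', 'was'] (min_width=10, slack=0)
Line 5: ['brown'] (min_width=5, slack=5)
Line 6: ['butter'] (min_width=6, slack=4)
Line 7: ['hard', 'if'] (min_width=7, slack=3)
Line 8: ['wolf', 'so'] (min_width=7, slack=3)
Line 9: ['silver'] (min_width=6, slack=4)
Line 10: ['rainbow'] (min_width=7, slack=3)
Line 11: ['sleepy'] (min_width=6, slack=4)
Line 12: ['fast', 'year'] (min_width=9, slack=1)
Line 13: ['sleepy', 'so'] (min_width=9, slack=1)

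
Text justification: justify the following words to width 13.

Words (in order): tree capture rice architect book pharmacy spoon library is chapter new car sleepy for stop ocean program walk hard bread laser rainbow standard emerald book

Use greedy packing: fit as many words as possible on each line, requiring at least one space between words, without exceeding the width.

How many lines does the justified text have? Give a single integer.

Answer: 14

Derivation:
Line 1: ['tree', 'capture'] (min_width=12, slack=1)
Line 2: ['rice'] (min_width=4, slack=9)
Line 3: ['architect'] (min_width=9, slack=4)
Line 4: ['book', 'pharmacy'] (min_width=13, slack=0)
Line 5: ['spoon', 'library'] (min_width=13, slack=0)
Line 6: ['is', 'chapter'] (min_width=10, slack=3)
Line 7: ['new', 'car'] (min_width=7, slack=6)
Line 8: ['sleepy', 'for'] (min_width=10, slack=3)
Line 9: ['stop', 'ocean'] (min_width=10, slack=3)
Line 10: ['program', 'walk'] (min_width=12, slack=1)
Line 11: ['hard', 'bread'] (min_width=10, slack=3)
Line 12: ['laser', 'rainbow'] (min_width=13, slack=0)
Line 13: ['standard'] (min_width=8, slack=5)
Line 14: ['emerald', 'book'] (min_width=12, slack=1)
Total lines: 14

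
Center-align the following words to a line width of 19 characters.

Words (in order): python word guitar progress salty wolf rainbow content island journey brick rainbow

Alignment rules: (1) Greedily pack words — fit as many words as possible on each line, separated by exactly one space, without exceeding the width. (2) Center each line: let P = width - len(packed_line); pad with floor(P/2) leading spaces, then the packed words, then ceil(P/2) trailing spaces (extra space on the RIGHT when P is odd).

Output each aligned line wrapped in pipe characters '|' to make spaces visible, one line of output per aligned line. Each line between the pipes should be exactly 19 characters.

Answer: |python word guitar |
|progress salty wolf|
|  rainbow content  |
|  island journey   |
|   brick rainbow   |

Derivation:
Line 1: ['python', 'word', 'guitar'] (min_width=18, slack=1)
Line 2: ['progress', 'salty', 'wolf'] (min_width=19, slack=0)
Line 3: ['rainbow', 'content'] (min_width=15, slack=4)
Line 4: ['island', 'journey'] (min_width=14, slack=5)
Line 5: ['brick', 'rainbow'] (min_width=13, slack=6)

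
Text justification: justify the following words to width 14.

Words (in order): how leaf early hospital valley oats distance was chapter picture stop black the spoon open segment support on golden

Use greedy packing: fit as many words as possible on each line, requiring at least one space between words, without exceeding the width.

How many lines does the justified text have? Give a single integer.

Line 1: ['how', 'leaf', 'early'] (min_width=14, slack=0)
Line 2: ['hospital'] (min_width=8, slack=6)
Line 3: ['valley', 'oats'] (min_width=11, slack=3)
Line 4: ['distance', 'was'] (min_width=12, slack=2)
Line 5: ['chapter'] (min_width=7, slack=7)
Line 6: ['picture', 'stop'] (min_width=12, slack=2)
Line 7: ['black', 'the'] (min_width=9, slack=5)
Line 8: ['spoon', 'open'] (min_width=10, slack=4)
Line 9: ['segment'] (min_width=7, slack=7)
Line 10: ['support', 'on'] (min_width=10, slack=4)
Line 11: ['golden'] (min_width=6, slack=8)
Total lines: 11

Answer: 11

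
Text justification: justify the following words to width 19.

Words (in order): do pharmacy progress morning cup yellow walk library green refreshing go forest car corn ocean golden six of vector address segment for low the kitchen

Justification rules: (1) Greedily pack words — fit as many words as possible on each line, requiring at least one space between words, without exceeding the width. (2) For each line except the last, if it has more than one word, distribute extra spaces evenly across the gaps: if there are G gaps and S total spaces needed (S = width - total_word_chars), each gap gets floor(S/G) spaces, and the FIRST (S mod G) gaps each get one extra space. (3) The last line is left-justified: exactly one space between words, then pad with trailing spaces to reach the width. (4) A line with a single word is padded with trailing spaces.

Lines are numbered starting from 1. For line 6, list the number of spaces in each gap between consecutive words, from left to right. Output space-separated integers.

Answer: 3 3

Derivation:
Line 1: ['do', 'pharmacy'] (min_width=11, slack=8)
Line 2: ['progress', 'morning'] (min_width=16, slack=3)
Line 3: ['cup', 'yellow', 'walk'] (min_width=15, slack=4)
Line 4: ['library', 'green'] (min_width=13, slack=6)
Line 5: ['refreshing', 'go'] (min_width=13, slack=6)
Line 6: ['forest', 'car', 'corn'] (min_width=15, slack=4)
Line 7: ['ocean', 'golden', 'six', 'of'] (min_width=19, slack=0)
Line 8: ['vector', 'address'] (min_width=14, slack=5)
Line 9: ['segment', 'for', 'low', 'the'] (min_width=19, slack=0)
Line 10: ['kitchen'] (min_width=7, slack=12)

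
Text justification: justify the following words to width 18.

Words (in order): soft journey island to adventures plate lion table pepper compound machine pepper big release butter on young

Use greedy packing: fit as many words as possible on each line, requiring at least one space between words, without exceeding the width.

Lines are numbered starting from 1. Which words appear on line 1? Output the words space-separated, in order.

Answer: soft journey

Derivation:
Line 1: ['soft', 'journey'] (min_width=12, slack=6)
Line 2: ['island', 'to'] (min_width=9, slack=9)
Line 3: ['adventures', 'plate'] (min_width=16, slack=2)
Line 4: ['lion', 'table', 'pepper'] (min_width=17, slack=1)
Line 5: ['compound', 'machine'] (min_width=16, slack=2)
Line 6: ['pepper', 'big', 'release'] (min_width=18, slack=0)
Line 7: ['butter', 'on', 'young'] (min_width=15, slack=3)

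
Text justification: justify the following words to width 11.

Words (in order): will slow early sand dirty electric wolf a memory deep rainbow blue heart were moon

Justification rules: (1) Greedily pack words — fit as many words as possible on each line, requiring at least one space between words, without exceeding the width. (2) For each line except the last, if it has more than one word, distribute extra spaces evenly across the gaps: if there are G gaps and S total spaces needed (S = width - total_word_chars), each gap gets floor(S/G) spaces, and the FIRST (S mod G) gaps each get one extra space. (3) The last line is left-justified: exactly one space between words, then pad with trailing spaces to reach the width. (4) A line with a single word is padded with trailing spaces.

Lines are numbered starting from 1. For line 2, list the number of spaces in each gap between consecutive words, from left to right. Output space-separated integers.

Line 1: ['will', 'slow'] (min_width=9, slack=2)
Line 2: ['early', 'sand'] (min_width=10, slack=1)
Line 3: ['dirty'] (min_width=5, slack=6)
Line 4: ['electric'] (min_width=8, slack=3)
Line 5: ['wolf', 'a'] (min_width=6, slack=5)
Line 6: ['memory', 'deep'] (min_width=11, slack=0)
Line 7: ['rainbow'] (min_width=7, slack=4)
Line 8: ['blue', 'heart'] (min_width=10, slack=1)
Line 9: ['were', 'moon'] (min_width=9, slack=2)

Answer: 2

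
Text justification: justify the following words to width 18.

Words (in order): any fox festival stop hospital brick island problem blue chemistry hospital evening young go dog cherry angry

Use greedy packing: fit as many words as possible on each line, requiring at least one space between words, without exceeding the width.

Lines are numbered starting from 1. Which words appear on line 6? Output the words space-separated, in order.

Line 1: ['any', 'fox', 'festival'] (min_width=16, slack=2)
Line 2: ['stop', 'hospital'] (min_width=13, slack=5)
Line 3: ['brick', 'island'] (min_width=12, slack=6)
Line 4: ['problem', 'blue'] (min_width=12, slack=6)
Line 5: ['chemistry', 'hospital'] (min_width=18, slack=0)
Line 6: ['evening', 'young', 'go'] (min_width=16, slack=2)
Line 7: ['dog', 'cherry', 'angry'] (min_width=16, slack=2)

Answer: evening young go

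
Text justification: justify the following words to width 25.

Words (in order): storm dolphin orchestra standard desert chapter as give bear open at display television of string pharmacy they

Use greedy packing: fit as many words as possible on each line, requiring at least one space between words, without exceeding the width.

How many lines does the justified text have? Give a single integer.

Line 1: ['storm', 'dolphin', 'orchestra'] (min_width=23, slack=2)
Line 2: ['standard', 'desert', 'chapter'] (min_width=23, slack=2)
Line 3: ['as', 'give', 'bear', 'open', 'at'] (min_width=20, slack=5)
Line 4: ['display', 'television', 'of'] (min_width=21, slack=4)
Line 5: ['string', 'pharmacy', 'they'] (min_width=20, slack=5)
Total lines: 5

Answer: 5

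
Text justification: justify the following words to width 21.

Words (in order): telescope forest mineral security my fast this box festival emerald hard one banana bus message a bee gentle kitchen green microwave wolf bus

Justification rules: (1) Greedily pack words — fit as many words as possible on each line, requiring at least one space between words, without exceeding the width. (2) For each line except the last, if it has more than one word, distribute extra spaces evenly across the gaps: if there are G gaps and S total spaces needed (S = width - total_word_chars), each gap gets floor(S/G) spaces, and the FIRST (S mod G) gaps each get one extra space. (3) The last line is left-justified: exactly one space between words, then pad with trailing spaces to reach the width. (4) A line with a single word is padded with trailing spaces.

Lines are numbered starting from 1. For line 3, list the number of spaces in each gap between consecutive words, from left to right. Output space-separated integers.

Line 1: ['telescope', 'forest'] (min_width=16, slack=5)
Line 2: ['mineral', 'security', 'my'] (min_width=19, slack=2)
Line 3: ['fast', 'this', 'box'] (min_width=13, slack=8)
Line 4: ['festival', 'emerald', 'hard'] (min_width=21, slack=0)
Line 5: ['one', 'banana', 'bus'] (min_width=14, slack=7)
Line 6: ['message', 'a', 'bee', 'gentle'] (min_width=20, slack=1)
Line 7: ['kitchen', 'green'] (min_width=13, slack=8)
Line 8: ['microwave', 'wolf', 'bus'] (min_width=18, slack=3)

Answer: 5 5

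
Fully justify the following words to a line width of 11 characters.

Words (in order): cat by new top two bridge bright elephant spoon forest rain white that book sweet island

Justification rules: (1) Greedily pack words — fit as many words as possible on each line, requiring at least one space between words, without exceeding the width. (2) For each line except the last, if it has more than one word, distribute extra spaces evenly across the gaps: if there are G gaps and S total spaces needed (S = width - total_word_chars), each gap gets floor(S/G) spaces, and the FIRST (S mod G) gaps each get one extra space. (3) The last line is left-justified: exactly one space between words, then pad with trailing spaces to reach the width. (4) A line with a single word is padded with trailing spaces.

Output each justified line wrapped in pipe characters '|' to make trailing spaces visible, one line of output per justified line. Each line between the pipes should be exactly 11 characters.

Answer: |cat  by new|
|top     two|
|bridge     |
|bright     |
|elephant   |
|spoon      |
|forest rain|
|white  that|
|book  sweet|
|island     |

Derivation:
Line 1: ['cat', 'by', 'new'] (min_width=10, slack=1)
Line 2: ['top', 'two'] (min_width=7, slack=4)
Line 3: ['bridge'] (min_width=6, slack=5)
Line 4: ['bright'] (min_width=6, slack=5)
Line 5: ['elephant'] (min_width=8, slack=3)
Line 6: ['spoon'] (min_width=5, slack=6)
Line 7: ['forest', 'rain'] (min_width=11, slack=0)
Line 8: ['white', 'that'] (min_width=10, slack=1)
Line 9: ['book', 'sweet'] (min_width=10, slack=1)
Line 10: ['island'] (min_width=6, slack=5)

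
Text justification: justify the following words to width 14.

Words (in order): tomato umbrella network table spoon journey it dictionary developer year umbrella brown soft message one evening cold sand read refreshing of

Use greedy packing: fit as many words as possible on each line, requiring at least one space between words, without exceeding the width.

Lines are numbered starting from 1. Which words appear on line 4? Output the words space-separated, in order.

Line 1: ['tomato'] (min_width=6, slack=8)
Line 2: ['umbrella'] (min_width=8, slack=6)
Line 3: ['network', 'table'] (min_width=13, slack=1)
Line 4: ['spoon', 'journey'] (min_width=13, slack=1)
Line 5: ['it', 'dictionary'] (min_width=13, slack=1)
Line 6: ['developer', 'year'] (min_width=14, slack=0)
Line 7: ['umbrella', 'brown'] (min_width=14, slack=0)
Line 8: ['soft', 'message'] (min_width=12, slack=2)
Line 9: ['one', 'evening'] (min_width=11, slack=3)
Line 10: ['cold', 'sand', 'read'] (min_width=14, slack=0)
Line 11: ['refreshing', 'of'] (min_width=13, slack=1)

Answer: spoon journey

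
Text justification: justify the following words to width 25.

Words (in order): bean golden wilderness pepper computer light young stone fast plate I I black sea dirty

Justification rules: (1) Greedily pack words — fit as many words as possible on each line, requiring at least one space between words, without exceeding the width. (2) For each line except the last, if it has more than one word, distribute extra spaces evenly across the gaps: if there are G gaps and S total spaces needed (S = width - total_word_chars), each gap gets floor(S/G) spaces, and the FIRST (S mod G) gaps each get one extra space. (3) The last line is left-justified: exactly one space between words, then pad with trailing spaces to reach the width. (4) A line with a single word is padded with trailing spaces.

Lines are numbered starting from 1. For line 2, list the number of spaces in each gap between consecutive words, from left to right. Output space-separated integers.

Line 1: ['bean', 'golden', 'wilderness'] (min_width=22, slack=3)
Line 2: ['pepper', 'computer', 'light'] (min_width=21, slack=4)
Line 3: ['young', 'stone', 'fast', 'plate', 'I'] (min_width=24, slack=1)
Line 4: ['I', 'black', 'sea', 'dirty'] (min_width=17, slack=8)

Answer: 3 3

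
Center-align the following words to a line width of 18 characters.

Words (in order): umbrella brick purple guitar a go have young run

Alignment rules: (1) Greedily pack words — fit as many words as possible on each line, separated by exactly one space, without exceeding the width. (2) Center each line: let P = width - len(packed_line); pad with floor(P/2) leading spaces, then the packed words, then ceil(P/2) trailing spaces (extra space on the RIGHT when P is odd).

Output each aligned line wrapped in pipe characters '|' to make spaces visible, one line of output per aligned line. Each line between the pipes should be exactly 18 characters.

Answer: |  umbrella brick  |
|purple guitar a go|
|  have young run  |

Derivation:
Line 1: ['umbrella', 'brick'] (min_width=14, slack=4)
Line 2: ['purple', 'guitar', 'a', 'go'] (min_width=18, slack=0)
Line 3: ['have', 'young', 'run'] (min_width=14, slack=4)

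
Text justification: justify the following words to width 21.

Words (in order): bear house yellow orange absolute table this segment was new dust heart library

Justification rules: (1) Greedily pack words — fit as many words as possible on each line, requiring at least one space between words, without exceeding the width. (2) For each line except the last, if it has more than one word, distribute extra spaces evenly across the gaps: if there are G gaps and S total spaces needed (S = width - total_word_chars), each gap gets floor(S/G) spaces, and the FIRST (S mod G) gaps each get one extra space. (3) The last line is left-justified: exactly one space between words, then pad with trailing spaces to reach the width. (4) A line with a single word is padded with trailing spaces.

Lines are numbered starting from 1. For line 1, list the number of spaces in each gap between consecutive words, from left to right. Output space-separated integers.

Answer: 3 3

Derivation:
Line 1: ['bear', 'house', 'yellow'] (min_width=17, slack=4)
Line 2: ['orange', 'absolute', 'table'] (min_width=21, slack=0)
Line 3: ['this', 'segment', 'was', 'new'] (min_width=20, slack=1)
Line 4: ['dust', 'heart', 'library'] (min_width=18, slack=3)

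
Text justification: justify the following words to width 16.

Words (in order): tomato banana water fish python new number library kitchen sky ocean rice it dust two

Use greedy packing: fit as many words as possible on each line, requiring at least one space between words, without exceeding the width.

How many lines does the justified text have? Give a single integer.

Answer: 7

Derivation:
Line 1: ['tomato', 'banana'] (min_width=13, slack=3)
Line 2: ['water', 'fish'] (min_width=10, slack=6)
Line 3: ['python', 'new'] (min_width=10, slack=6)
Line 4: ['number', 'library'] (min_width=14, slack=2)
Line 5: ['kitchen', 'sky'] (min_width=11, slack=5)
Line 6: ['ocean', 'rice', 'it'] (min_width=13, slack=3)
Line 7: ['dust', 'two'] (min_width=8, slack=8)
Total lines: 7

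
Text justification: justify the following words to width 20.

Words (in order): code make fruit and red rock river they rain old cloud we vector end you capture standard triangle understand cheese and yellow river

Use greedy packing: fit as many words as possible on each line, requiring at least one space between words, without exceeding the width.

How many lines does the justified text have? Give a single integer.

Answer: 8

Derivation:
Line 1: ['code', 'make', 'fruit', 'and'] (min_width=19, slack=1)
Line 2: ['red', 'rock', 'river', 'they'] (min_width=19, slack=1)
Line 3: ['rain', 'old', 'cloud', 'we'] (min_width=17, slack=3)
Line 4: ['vector', 'end', 'you'] (min_width=14, slack=6)
Line 5: ['capture', 'standard'] (min_width=16, slack=4)
Line 6: ['triangle', 'understand'] (min_width=19, slack=1)
Line 7: ['cheese', 'and', 'yellow'] (min_width=17, slack=3)
Line 8: ['river'] (min_width=5, slack=15)
Total lines: 8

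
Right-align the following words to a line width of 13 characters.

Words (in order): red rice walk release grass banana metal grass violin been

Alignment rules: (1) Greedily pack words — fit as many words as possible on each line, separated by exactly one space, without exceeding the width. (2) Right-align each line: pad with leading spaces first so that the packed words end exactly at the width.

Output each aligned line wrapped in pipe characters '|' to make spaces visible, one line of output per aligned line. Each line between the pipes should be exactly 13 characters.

Answer: |red rice walk|
|release grass|
| banana metal|
| grass violin|
|         been|

Derivation:
Line 1: ['red', 'rice', 'walk'] (min_width=13, slack=0)
Line 2: ['release', 'grass'] (min_width=13, slack=0)
Line 3: ['banana', 'metal'] (min_width=12, slack=1)
Line 4: ['grass', 'violin'] (min_width=12, slack=1)
Line 5: ['been'] (min_width=4, slack=9)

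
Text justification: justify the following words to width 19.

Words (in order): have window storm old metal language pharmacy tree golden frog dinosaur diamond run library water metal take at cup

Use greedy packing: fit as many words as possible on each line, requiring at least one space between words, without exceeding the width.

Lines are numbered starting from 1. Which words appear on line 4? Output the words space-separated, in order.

Answer: golden frog

Derivation:
Line 1: ['have', 'window', 'storm'] (min_width=17, slack=2)
Line 2: ['old', 'metal', 'language'] (min_width=18, slack=1)
Line 3: ['pharmacy', 'tree'] (min_width=13, slack=6)
Line 4: ['golden', 'frog'] (min_width=11, slack=8)
Line 5: ['dinosaur', 'diamond'] (min_width=16, slack=3)
Line 6: ['run', 'library', 'water'] (min_width=17, slack=2)
Line 7: ['metal', 'take', 'at', 'cup'] (min_width=17, slack=2)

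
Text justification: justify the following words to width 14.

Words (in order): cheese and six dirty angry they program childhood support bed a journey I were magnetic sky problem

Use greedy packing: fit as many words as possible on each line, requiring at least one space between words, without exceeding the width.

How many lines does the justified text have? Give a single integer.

Answer: 8

Derivation:
Line 1: ['cheese', 'and', 'six'] (min_width=14, slack=0)
Line 2: ['dirty', 'angry'] (min_width=11, slack=3)
Line 3: ['they', 'program'] (min_width=12, slack=2)
Line 4: ['childhood'] (min_width=9, slack=5)
Line 5: ['support', 'bed', 'a'] (min_width=13, slack=1)
Line 6: ['journey', 'I', 'were'] (min_width=14, slack=0)
Line 7: ['magnetic', 'sky'] (min_width=12, slack=2)
Line 8: ['problem'] (min_width=7, slack=7)
Total lines: 8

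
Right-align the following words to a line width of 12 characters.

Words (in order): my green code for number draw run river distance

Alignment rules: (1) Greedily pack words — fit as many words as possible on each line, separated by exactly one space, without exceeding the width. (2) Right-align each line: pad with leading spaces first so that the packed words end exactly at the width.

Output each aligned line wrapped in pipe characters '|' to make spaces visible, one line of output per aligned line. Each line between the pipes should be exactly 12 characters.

Line 1: ['my', 'green'] (min_width=8, slack=4)
Line 2: ['code', 'for'] (min_width=8, slack=4)
Line 3: ['number', 'draw'] (min_width=11, slack=1)
Line 4: ['run', 'river'] (min_width=9, slack=3)
Line 5: ['distance'] (min_width=8, slack=4)

Answer: |    my green|
|    code for|
| number draw|
|   run river|
|    distance|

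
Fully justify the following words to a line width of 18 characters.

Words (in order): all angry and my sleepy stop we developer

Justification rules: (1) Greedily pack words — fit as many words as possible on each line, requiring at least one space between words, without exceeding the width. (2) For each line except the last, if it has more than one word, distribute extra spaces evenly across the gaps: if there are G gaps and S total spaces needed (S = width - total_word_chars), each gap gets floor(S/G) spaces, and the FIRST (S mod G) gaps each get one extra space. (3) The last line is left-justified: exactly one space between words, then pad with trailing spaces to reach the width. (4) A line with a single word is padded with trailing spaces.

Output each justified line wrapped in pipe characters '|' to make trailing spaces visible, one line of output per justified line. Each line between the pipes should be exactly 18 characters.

Line 1: ['all', 'angry', 'and', 'my'] (min_width=16, slack=2)
Line 2: ['sleepy', 'stop', 'we'] (min_width=14, slack=4)
Line 3: ['developer'] (min_width=9, slack=9)

Answer: |all  angry  and my|
|sleepy   stop   we|
|developer         |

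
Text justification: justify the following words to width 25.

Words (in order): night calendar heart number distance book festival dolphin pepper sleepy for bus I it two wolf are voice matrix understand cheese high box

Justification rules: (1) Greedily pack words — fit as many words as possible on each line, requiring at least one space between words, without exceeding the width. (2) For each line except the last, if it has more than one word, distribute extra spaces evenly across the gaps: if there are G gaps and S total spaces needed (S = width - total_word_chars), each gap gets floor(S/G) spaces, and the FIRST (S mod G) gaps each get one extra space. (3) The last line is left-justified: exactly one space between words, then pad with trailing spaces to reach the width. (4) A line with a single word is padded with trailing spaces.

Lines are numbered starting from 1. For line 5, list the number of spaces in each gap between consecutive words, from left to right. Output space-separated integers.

Answer: 3 2 2

Derivation:
Line 1: ['night', 'calendar', 'heart'] (min_width=20, slack=5)
Line 2: ['number', 'distance', 'book'] (min_width=20, slack=5)
Line 3: ['festival', 'dolphin', 'pepper'] (min_width=23, slack=2)
Line 4: ['sleepy', 'for', 'bus', 'I', 'it', 'two'] (min_width=23, slack=2)
Line 5: ['wolf', 'are', 'voice', 'matrix'] (min_width=21, slack=4)
Line 6: ['understand', 'cheese', 'high'] (min_width=22, slack=3)
Line 7: ['box'] (min_width=3, slack=22)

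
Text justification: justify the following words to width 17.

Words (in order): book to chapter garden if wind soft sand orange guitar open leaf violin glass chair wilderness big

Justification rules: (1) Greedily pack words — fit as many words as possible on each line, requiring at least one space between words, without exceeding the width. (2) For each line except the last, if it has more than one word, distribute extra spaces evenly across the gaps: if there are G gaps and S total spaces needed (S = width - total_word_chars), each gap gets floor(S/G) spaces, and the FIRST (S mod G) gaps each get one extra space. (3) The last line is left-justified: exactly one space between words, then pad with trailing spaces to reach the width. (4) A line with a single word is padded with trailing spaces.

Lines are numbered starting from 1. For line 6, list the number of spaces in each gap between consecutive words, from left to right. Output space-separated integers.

Line 1: ['book', 'to', 'chapter'] (min_width=15, slack=2)
Line 2: ['garden', 'if', 'wind'] (min_width=14, slack=3)
Line 3: ['soft', 'sand', 'orange'] (min_width=16, slack=1)
Line 4: ['guitar', 'open', 'leaf'] (min_width=16, slack=1)
Line 5: ['violin', 'glass'] (min_width=12, slack=5)
Line 6: ['chair', 'wilderness'] (min_width=16, slack=1)
Line 7: ['big'] (min_width=3, slack=14)

Answer: 2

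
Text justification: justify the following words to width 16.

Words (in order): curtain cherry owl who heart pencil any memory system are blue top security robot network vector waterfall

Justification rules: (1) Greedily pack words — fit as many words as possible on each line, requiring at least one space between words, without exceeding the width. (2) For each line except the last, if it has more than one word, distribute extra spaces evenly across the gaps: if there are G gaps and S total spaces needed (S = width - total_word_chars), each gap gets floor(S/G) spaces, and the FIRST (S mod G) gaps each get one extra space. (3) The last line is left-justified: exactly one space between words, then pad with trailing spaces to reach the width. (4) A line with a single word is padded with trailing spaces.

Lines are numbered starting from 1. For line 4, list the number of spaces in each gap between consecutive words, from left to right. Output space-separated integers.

Answer: 4

Derivation:
Line 1: ['curtain', 'cherry'] (min_width=14, slack=2)
Line 2: ['owl', 'who', 'heart'] (min_width=13, slack=3)
Line 3: ['pencil', 'any'] (min_width=10, slack=6)
Line 4: ['memory', 'system'] (min_width=13, slack=3)
Line 5: ['are', 'blue', 'top'] (min_width=12, slack=4)
Line 6: ['security', 'robot'] (min_width=14, slack=2)
Line 7: ['network', 'vector'] (min_width=14, slack=2)
Line 8: ['waterfall'] (min_width=9, slack=7)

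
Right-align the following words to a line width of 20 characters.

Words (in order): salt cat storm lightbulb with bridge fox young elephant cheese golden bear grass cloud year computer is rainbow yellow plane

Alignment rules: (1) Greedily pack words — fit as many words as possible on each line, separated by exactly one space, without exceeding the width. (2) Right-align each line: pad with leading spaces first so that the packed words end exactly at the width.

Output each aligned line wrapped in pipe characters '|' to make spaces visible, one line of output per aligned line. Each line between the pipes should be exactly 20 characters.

Answer: |      salt cat storm|
|      lightbulb with|
|    bridge fox young|
|     elephant cheese|
|   golden bear grass|
| cloud year computer|
|   is rainbow yellow|
|               plane|

Derivation:
Line 1: ['salt', 'cat', 'storm'] (min_width=14, slack=6)
Line 2: ['lightbulb', 'with'] (min_width=14, slack=6)
Line 3: ['bridge', 'fox', 'young'] (min_width=16, slack=4)
Line 4: ['elephant', 'cheese'] (min_width=15, slack=5)
Line 5: ['golden', 'bear', 'grass'] (min_width=17, slack=3)
Line 6: ['cloud', 'year', 'computer'] (min_width=19, slack=1)
Line 7: ['is', 'rainbow', 'yellow'] (min_width=17, slack=3)
Line 8: ['plane'] (min_width=5, slack=15)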